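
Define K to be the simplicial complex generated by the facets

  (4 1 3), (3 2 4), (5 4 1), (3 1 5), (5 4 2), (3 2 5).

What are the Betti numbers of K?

b_0 = 1, b_1 = 0, b_2 = 1.

Fix the vertex order 1 < 2 < 3 < 4 < 5 and write every simplex with vertices in increasing order. Then dim K = 2 and the simplices of K are:

  0-simplices (5): [1], [2], [3], [4], [5]
  1-simplices (9): [1,3], [1,4], [1,5], [2,3], [2,4], [2,5], [3,4], [3,5], [4,5]
  2-simplices (6): [1,3,4], [1,3,5], [1,4,5], [2,3,4], [2,3,5], [2,4,5]

Hence C_0 ≅ Z^5, C_1 ≅ Z^9, C_2 ≅ Z^6.

The boundary map ∂_1: C_1 → C_0 sends each edge [p,q] (with p < q) to q − p.
The resulting 5×9 matrix has rank 4, and its Smith normal form has invariant factors (1,1,1,1).

Boundary ∂_2: C_2 → C_1 maps a triangle to the signed sum of its edges. For instance
  ∂[2,3,4] = [3,4] − [2,4] + [2,3],
  ∂[2,4,5] = [4,5] − [2,5] + [2,4].
This gives a 9×6 integer matrix of rank 5; reducing to Smith normal form yields diagonal entries (1,1,1,1,1).

Now H_k = ker ∂_k / im ∂_{k+1}, so:

  H_0: rank C_0 − rank ∂_1 = 5 − 4 = 1, and the invariant factors of ∂_1 are all 1, so H_0 ≅ Z.
  H_1: rank ker ∂_1 − rank ∂_2 = (9 − 4) − 5 = 0, and the invariant factors of ∂_2 are all 1, so H_1 ≅ 0.
  H_2: rank ker ∂_2 − rank ∂_3 = (6 − 5) − 0 = 1, and there is no ∂_3, so H_2 ≅ Z.

As a check, the Euler characteristic is 5 − 9 + 6 = 2, which agrees with 1 − 0 + 1 = 2.

Hence the Betti numbers are b_0 = 1, b_1 = 0, b_2 = 1.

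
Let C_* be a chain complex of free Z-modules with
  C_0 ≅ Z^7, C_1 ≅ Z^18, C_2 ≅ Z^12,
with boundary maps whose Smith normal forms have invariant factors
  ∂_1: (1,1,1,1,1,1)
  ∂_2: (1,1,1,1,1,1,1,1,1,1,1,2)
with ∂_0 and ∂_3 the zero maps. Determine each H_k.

H_0 = Z,  H_1 = Z_2,  H_2 = 0.

H_0: b_0 = 7 − 0 − 6 = 1; torsion from ∂_1 factors > 1: none. So H_0 = Z.
H_1: b_1 = 18 − 6 − 12 = 0; torsion from ∂_2 factors > 1: [2]. So H_1 = Z_2.
H_2: b_2 = 12 − 12 − 0 = 0; torsion from ∂_3 factors > 1: none. So H_2 = 0.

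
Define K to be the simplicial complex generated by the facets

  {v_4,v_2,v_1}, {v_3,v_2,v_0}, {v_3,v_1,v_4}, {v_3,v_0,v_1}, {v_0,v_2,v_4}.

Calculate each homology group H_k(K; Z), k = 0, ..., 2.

H_0 = Z,  H_1 = Z,  H_2 = 0.

Order the vertices as v_0 < v_1 < v_2 < v_3 < v_4. Listing each simplex with vertices in this order, K has dimension 2 with simplices:

  0-simplices (5): [v_0], [v_1], [v_2], [v_3], [v_4]
  1-simplices (10): [v_0,v_1], [v_0,v_2], [v_0,v_3], [v_0,v_4], [v_1,v_2], [v_1,v_3], [v_1,v_4], [v_2,v_3], [v_2,v_4], [v_3,v_4]
  2-simplices (5): [v_0,v_1,v_3], [v_0,v_2,v_3], [v_0,v_2,v_4], [v_1,v_2,v_4], [v_1,v_3,v_4]

Hence C_0 ≅ Z^5, C_1 ≅ Z^10, C_2 ≅ Z^5.

Boundary ∂_1: C_1 → C_0 sends each edge [p,q] (with p < q) to q − p. For instance
  ∂[v_1,v_4] = [v_4] − [v_1].
The resulting 5×10 matrix has rank 4, and its Smith normal form has invariant factors (1,1,1,1).

Boundary ∂_2: C_2 → C_1 sends each 2-simplex [p,q,r] to [q,r] − [p,r] + [p,q]. For instance
  ∂[v_1,v_2,v_4] = [v_2,v_4] − [v_1,v_4] + [v_1,v_2],
  ∂[v_1,v_3,v_4] = [v_3,v_4] − [v_1,v_4] + [v_1,v_3].
This gives a 10×5 integer matrix of rank 5; reducing to Smith normal form yields diagonal entries (1,1,1,1,1).

Now H_k = ker ∂_k / im ∂_{k+1}, so:

  H_0: rank C_0 − rank ∂_1 = 5 − 4 = 1, and the invariant factors of ∂_1 are all 1, so H_0 = Z.
  H_1: rank ker ∂_1 − rank ∂_2 = (10 − 4) − 5 = 1, and the invariant factors of ∂_2 are all 1, so H_1 = Z.
  H_2: rank ker ∂_2 − rank ∂_3 = (5 − 5) − 0 = 0, and there is no ∂_3, so H_2 = 0.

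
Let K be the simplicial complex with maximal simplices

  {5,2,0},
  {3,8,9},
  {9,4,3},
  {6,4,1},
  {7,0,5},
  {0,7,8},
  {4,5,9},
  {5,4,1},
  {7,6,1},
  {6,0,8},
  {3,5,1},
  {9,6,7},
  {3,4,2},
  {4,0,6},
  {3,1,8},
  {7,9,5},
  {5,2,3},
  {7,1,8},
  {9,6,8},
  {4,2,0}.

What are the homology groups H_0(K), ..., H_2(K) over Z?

H_0 = Z,  H_1 = Z × Z/2,  H_2 = 0.

Order the vertices as 0 < 1 < 2 < 3 < 4 < 5 < 6 < 7 < 8 < 9. Listing each simplex with vertices in this order, K has dimension 2 with simplices:

  0-simplices (10): [0], [1], [2], [3], [4], [5], [6], [7], [8], [9]
  1-simplices (30): (30 of them)
  2-simplices (20): (20 of them)

so the chain groups are C_0 ≅ Z^10, C_1 ≅ Z^30, C_2 ≅ Z^20.

Boundary ∂_1: C_1 → C_0 is given by ∂[p,q] = [q] − [p].
This gives a 10×30 integer matrix of rank 9; reducing to Smith normal form yields diagonal entries (1,1,1,1,1,1,1,1,1).

∂_2: C_2 → C_1 sends each 2-simplex [p,q,r] to [q,r] − [p,r] + [p,q]. For instance
  ∂[0,7,8] = [7,8] − [0,8] + [0,7],
  ∂[1,3,8] = [3,8] − [1,8] + [1,3].
This gives a 30×20 integer matrix of rank 20; reducing to Smith normal form yields diagonal entries (1,1,1,1,1,1,1,1,1,1,1,1,1,1,1,1,1,1,1,2).

From H_k ≅ ker(∂_k) / im(∂_{k+1}) we obtain:

  H_0: rank C_0 − rank ∂_1 = 10 − 9 = 1, and the invariant factors of ∂_1 are all 1, so H_0 = Z.
  H_1: rank ker ∂_1 − rank ∂_2 = (30 − 9) − 20 = 1, and ∂_2 has invariant factor 2 > 1, so H_1 = Z × Z/2.
  H_2: rank ker ∂_2 − rank ∂_3 = (20 − 20) − 0 = 0, and there is no ∂_3, so H_2 = 0.

As a check, the Euler characteristic is 10 − 30 + 20 = 0, which agrees with 1 − 1 + 0 = 0.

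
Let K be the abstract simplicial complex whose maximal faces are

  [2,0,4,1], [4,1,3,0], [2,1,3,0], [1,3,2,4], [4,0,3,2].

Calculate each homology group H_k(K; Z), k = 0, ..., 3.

We work with the vertex ordering 0 < 1 < 2 < 3 < 4. The simplices of K, each written with vertices in increasing order, are:

  0-simplices (5): [0], [1], [2], [3], [4]
  1-simplices (10): [0,1], [0,2], [0,3], [0,4], [1,2], [1,3], [1,4], [2,3], [2,4], [3,4]
  2-simplices (10): [0,1,2], [0,1,3], [0,1,4], [0,2,3], [0,2,4], [0,3,4], [1,2,3], [1,2,4], [1,3,4], [2,3,4]
  3-simplices (5): [0,1,2,3], [0,1,2,4], [0,1,3,4], [0,2,3,4], [1,2,3,4]

giving chain groups C_0 ≅ Z^5, C_1 ≅ Z^10, C_2 ≅ Z^10, C_3 ≅ Z^5.

Boundary ∂_1: C_1 → C_0 maps an edge to its endpoints' difference, ∂[p,q] = q − p. For instance
  ∂[0,1] = [1] − [0].
The 5×10 boundary matrix has rank 4 and Smith normal form diag(1,1,1,1).

∂_2: C_2 → C_1 maps a triangle to the signed sum of its edges. For instance
  ∂[0,1,4] = [1,4] − [0,4] + [0,1],
  ∂[0,1,2] = [1,2] − [0,2] + [0,1].
The resulting 10×10 matrix has rank 6, and its Smith normal form has invariant factors (1,1,1,1,1,1).

Boundary ∂_3: C_3 → C_2 sends each 3-simplex σ to the alternating sum Σ_i (−1)^i (σ with its i-th vertex removed). For instance
  ∂[0,2,3,4] = [2,3,4] − [0,3,4] + [0,2,4] − [0,2,3],
  ∂[0,1,3,4] = [1,3,4] − [0,3,4] + [0,1,4] − [0,1,3].
The 10×5 boundary matrix has rank 4 and Smith normal form diag(1,1,1,1).

From H_k ≅ ker(∂_k) / im(∂_{k+1}) we obtain:

  H_0: rank C_0 − rank ∂_1 = 5 − 4 = 1, and the invariant factors of ∂_1 are all 1, so H_0 ≅ Z.
  H_1: rank ker ∂_1 − rank ∂_2 = (10 − 4) − 6 = 0, and the invariant factors of ∂_2 are all 1, so H_1 ≅ 0.
  H_2: rank ker ∂_2 − rank ∂_3 = (10 − 6) − 4 = 0, and the invariant factors of ∂_3 are all 1, so H_2 ≅ 0.
  H_3: rank ker ∂_3 − rank ∂_4 = (5 − 4) − 0 = 1, and there is no ∂_4, so H_3 ≅ Z.

As a check, the Euler characteristic is 5 − 10 + 10 − 5 = 0, which agrees with 1 − 0 + 0 − 1 = 0.
(K is a triangulation of the 3-sphere S^3.)

H_0 ≅ Z,  H_1 = 0,  H_2 = 0,  H_3 ≅ Z.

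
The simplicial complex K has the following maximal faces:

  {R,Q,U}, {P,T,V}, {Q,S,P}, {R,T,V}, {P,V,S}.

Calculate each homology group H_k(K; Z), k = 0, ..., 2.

H_0 = Z,  H_1 = Z,  H_2 = 0.

Fix the vertex order P < Q < R < S < T < U < V and write every simplex with vertices in increasing order. Then dim K = 2 and the simplices of K are:

  0-simplices (7): P, Q, R, S, T, U, V
  1-simplices (12): PQ, PS, PT, PV, QR, QS, QU, RT, RU, RV, SV, TV
  2-simplices (5): PQS, PSV, PTV, QRU, RTV

so the chain groups are C_0 ≅ Z^7, C_1 ≅ Z^12, C_2 ≅ Z^5.

Boundary ∂_1: C_1 → C_0 is given by ∂[p,q] = [q] − [p].
The resulting 7×12 matrix has rank 6, and its Smith normal form has invariant factors (1,1,1,1,1,1).

The boundary map ∂_2: C_2 → C_1 acts by ∂[p,q,r] = [q,r] − [p,r] + [p,q]. For instance
  ∂PTV = TV − PV + PT,
  ∂PQS = QS − PS + PQ.
This gives a 12×5 integer matrix of rank 5; reducing to Smith normal form yields diagonal entries (1,1,1,1,1).

Now H_k = ker ∂_k / im ∂_{k+1}, so:

  H_0: rank C_0 − rank ∂_1 = 7 − 6 = 1, and the invariant factors of ∂_1 are all 1, so H_0 = Z.
  H_1: rank ker ∂_1 − rank ∂_2 = (12 − 6) − 5 = 1, and the invariant factors of ∂_2 are all 1, so H_1 = Z.
  H_2: rank ker ∂_2 − rank ∂_3 = (5 − 5) − 0 = 0, and there is no ∂_3, so H_2 = 0.

As a check, the Euler characteristic is 7 − 12 + 5 = 0, which agrees with 1 − 1 + 0 = 0.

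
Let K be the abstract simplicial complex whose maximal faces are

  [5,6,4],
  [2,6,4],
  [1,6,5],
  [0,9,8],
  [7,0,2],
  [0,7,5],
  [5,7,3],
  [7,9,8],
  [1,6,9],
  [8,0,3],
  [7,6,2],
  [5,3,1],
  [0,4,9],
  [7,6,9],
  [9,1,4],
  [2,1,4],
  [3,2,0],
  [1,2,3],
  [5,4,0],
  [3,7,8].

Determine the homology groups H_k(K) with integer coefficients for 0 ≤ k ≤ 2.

We work with the vertex ordering 0 < 1 < 2 < 3 < 4 < 5 < 6 < 7 < 8 < 9. The simplices of K, each written with vertices in increasing order, are:

  0-simplices (10): [0], [1], [2], [3], [4], [5], [6], [7], [8], [9]
  1-simplices (30): (30 of them)
  2-simplices (20): (20 of them)

Hence C_0 ≅ Z^10, C_1 ≅ Z^30, C_2 ≅ Z^20.

The boundary map ∂_1: C_1 → C_0 maps an edge to its endpoints' difference, ∂[p,q] = q − p.
This gives a 10×30 integer matrix of rank 9; reducing to Smith normal form yields diagonal entries (1,1,1,1,1,1,1,1,1).

∂_2: C_2 → C_1 sends each 2-simplex [p,q,r] to [q,r] − [p,r] + [p,q]. For instance
  ∂[7,8,9] = [8,9] − [7,9] + [7,8],
  ∂[1,4,9] = [4,9] − [1,9] + [1,4].
As a 30×20 matrix over Z this has rank 20, with invariant factors (1,1,1,1,1,1,1,1,1,1,1,1,1,1,1,1,1,1,1,2).

Now H_k = ker ∂_k / im ∂_{k+1}, so:

  H_0: rank C_0 − rank ∂_1 = 10 − 9 = 1, and the invariant factors of ∂_1 are all 1, so H_0 ≅ Z.
  H_1: rank ker ∂_1 − rank ∂_2 = (30 − 9) − 20 = 1, and ∂_2 has invariant factor 2 > 1, so H_1 ≅ Z ⊕ Z/2.
  H_2: rank ker ∂_2 − rank ∂_3 = (20 − 20) − 0 = 0, and there is no ∂_3, so H_2 ≅ 0.

(K is a triangulation of the Klein bottle.)

H_0 ≅ Z,  H_1 ≅ Z ⊕ Z/2,  H_2 = 0.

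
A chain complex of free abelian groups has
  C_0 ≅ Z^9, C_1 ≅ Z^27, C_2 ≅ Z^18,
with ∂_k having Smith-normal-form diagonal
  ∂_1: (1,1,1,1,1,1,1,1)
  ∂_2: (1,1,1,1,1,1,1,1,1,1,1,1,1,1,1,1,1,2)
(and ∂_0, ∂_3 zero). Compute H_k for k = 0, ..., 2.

H_0 ≅ Z,  H_1 ≅ Z ⊕ Z/2Z,  H_2 = 0.

H_0: b_0 = 9 − 0 − 8 = 1; torsion from ∂_1 factors > 1: none. So H_0 ≅ Z.
H_1: b_1 = 27 − 8 − 18 = 1; torsion from ∂_2 factors > 1: [2]. So H_1 ≅ Z ⊕ Z/2Z.
H_2: b_2 = 18 − 18 − 0 = 0; torsion from ∂_3 factors > 1: none. So H_2 ≅ 0.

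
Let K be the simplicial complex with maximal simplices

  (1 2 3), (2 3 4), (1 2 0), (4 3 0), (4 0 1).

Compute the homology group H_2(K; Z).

H_2 ≅ 0.

Take the total order 0 < 1 < 2 < 3 < 4 on the vertex set. Then K (dimension 2) consists of the simplices:

  0-simplices (5): [0], [1], [2], [3], [4]
  1-simplices (10): [0,1], [0,2], [0,3], [0,4], [1,2], [1,3], [1,4], [2,3], [2,4], [3,4]
  2-simplices (5): [0,1,2], [0,1,4], [0,3,4], [1,2,3], [2,3,4]

giving chain groups C_0 ≅ Z^5, C_1 ≅ Z^10, C_2 ≅ Z^5.

The boundary map ∂_1: C_1 → C_0 maps an edge to its endpoints' difference, ∂[p,q] = q − p.
This gives a 5×10 integer matrix of rank 4; reducing to Smith normal form yields diagonal entries (1,1,1,1).

The boundary map ∂_2: C_2 → C_1 acts by ∂[p,q,r] = [q,r] − [p,r] + [p,q]. For instance
  ∂[0,1,4] = [1,4] − [0,4] + [0,1],
  ∂[2,3,4] = [3,4] − [2,4] + [2,3].
As a 10×5 matrix over Z this has rank 5, with invariant factors (1,1,1,1,1).

Reading off H_k = ker ∂_k / im ∂_{k+1}:

  H_2: rank ker ∂_2 − rank ∂_3 = (5 − 5) − 0 = 0, and there is no ∂_3, so H_2 ≅ 0.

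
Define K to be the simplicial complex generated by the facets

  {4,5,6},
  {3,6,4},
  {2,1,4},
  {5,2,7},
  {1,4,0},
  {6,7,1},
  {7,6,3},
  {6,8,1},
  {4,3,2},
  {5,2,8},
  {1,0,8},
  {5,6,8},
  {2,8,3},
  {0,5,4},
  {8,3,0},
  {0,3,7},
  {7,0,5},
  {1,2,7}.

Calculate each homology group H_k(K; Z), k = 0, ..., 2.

H_0 ≅ Z,  H_1 ≅ Z^2,  H_2 ≅ Z.

Order the vertices as 0 < 1 < 2 < 3 < 4 < 5 < 6 < 7 < 8. Listing each simplex with vertices in this order, K has dimension 2 with simplices:

  0-simplices (9): [0], [1], [2], [3], [4], [5], [6], [7], [8]
  1-simplices (27): (27 of them)
  2-simplices (18): [0,1,4], [0,1,8], [0,3,7], [0,3,8], [0,4,5], [0,5,7], [1,2,4], [1,2,7], [1,6,7], [1,6,8], [2,3,4], [2,3,8], [2,5,7], [2,5,8], [3,4,6], [3,6,7], [4,5,6], [5,6,8]

Hence C_0 ≅ Z^9, C_1 ≅ Z^27, C_2 ≅ Z^18.

∂_1: C_1 → C_0 maps an edge to its endpoints' difference, ∂[p,q] = q − p.
As a 9×27 matrix over Z this has rank 8, with invariant factors (1,1,1,1,1,1,1,1).

The boundary map ∂_2: C_2 → C_1 acts by ∂[p,q,r] = [q,r] − [p,r] + [p,q]. For instance
  ∂[1,2,7] = [2,7] − [1,7] + [1,2],
  ∂[2,3,8] = [3,8] − [2,8] + [2,3].
This gives a 27×18 integer matrix of rank 17; reducing to Smith normal form yields diagonal entries (1,1,1,1,1,1,1,1,1,1,1,1,1,1,1,1,1).

Now H_k = ker ∂_k / im ∂_{k+1}, so:

  H_0: rank C_0 − rank ∂_1 = 9 − 8 = 1, and the invariant factors of ∂_1 are all 1, so H_0 ≅ Z.
  H_1: rank ker ∂_1 − rank ∂_2 = (27 − 8) − 17 = 2, and the invariant factors of ∂_2 are all 1, so H_1 ≅ Z^2.
  H_2: rank ker ∂_2 − rank ∂_3 = (18 − 17) − 0 = 1, and there is no ∂_3, so H_2 ≅ Z.

As a check, the Euler characteristic is 9 − 27 + 18 = 0, which agrees with 1 − 2 + 1 = 0.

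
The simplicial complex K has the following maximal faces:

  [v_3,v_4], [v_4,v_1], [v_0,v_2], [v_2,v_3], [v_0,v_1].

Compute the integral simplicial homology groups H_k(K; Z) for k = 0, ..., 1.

Order the vertices as v_0 < v_1 < v_2 < v_3 < v_4. Listing each simplex with vertices in this order, K has dimension 1 with simplices:

  0-simplices (5): [v_0], [v_1], [v_2], [v_3], [v_4]
  1-simplices (5): [v_0,v_1], [v_0,v_2], [v_1,v_4], [v_2,v_3], [v_3,v_4]

so the chain groups are C_0 ≅ Z^5, C_1 ≅ Z^5.

∂_1: C_1 → C_0 maps an edge to its endpoints' difference, ∂[p,q] = q − p. For instance
  ∂[v_0,v_1] = [v_1] − [v_0].
This gives a 5×5 integer matrix of rank 4; reducing to Smith normal form yields diagonal entries (1,1,1,1).

Reading off H_k = ker ∂_k / im ∂_{k+1}:

  H_0: rank C_0 − rank ∂_1 = 5 − 4 = 1, and the invariant factors of ∂_1 are all 1, so H_0 ≅ Z.
  H_1: rank ker ∂_1 − rank ∂_2 = (5 − 4) − 0 = 1, and there is no ∂_2, so H_1 ≅ Z.

(K is a triangulation of the circle S^1.)

H_0 = Z,  H_1 = Z.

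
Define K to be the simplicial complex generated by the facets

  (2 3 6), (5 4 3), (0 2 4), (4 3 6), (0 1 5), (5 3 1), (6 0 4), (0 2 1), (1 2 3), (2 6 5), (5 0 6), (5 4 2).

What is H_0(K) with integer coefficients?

H_0 = Z.

K has 7 vertices, 18 edges, 12 triangles.
rank ∂_0 = 0, rank ∂_1 = 6 ⇒ b_0 = 7 − 0 − 6 = 1; all invariant factors of ∂_1 are 1 so no torsion. So H_0 = Z.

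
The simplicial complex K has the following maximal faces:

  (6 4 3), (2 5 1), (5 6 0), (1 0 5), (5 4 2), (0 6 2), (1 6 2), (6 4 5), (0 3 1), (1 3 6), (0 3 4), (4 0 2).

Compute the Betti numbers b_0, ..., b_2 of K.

Order the vertices as 0 < 1 < 2 < 3 < 4 < 5 < 6. Listing each simplex with vertices in this order, K has dimension 2 with simplices:

  0-simplices (7): [0], [1], [2], [3], [4], [5], [6]
  1-simplices (18): [0,1], [0,2], [0,3], [0,4], [0,5], [0,6], [1,2], [1,3], [1,5], [1,6], [2,4], [2,5], [2,6], [3,4], [3,6], [4,5], [4,6], [5,6]
  2-simplices (12): [0,1,3], [0,1,5], [0,2,4], [0,2,6], [0,3,4], [0,5,6], [1,2,5], [1,2,6], [1,3,6], [2,4,5], [3,4,6], [4,5,6]

so the chain groups are C_0 ≅ Z^7, C_1 ≅ Z^18, C_2 ≅ Z^12.

The boundary map ∂_1: C_1 → C_0 is given by ∂[p,q] = [q] − [p]. For instance
  ∂[4,5] = [5] − [4].
This gives a 7×18 integer matrix of rank 6; reducing to Smith normal form yields diagonal entries (1,1,1,1,1,1).

Boundary ∂_2: C_2 → C_1 acts by ∂[p,q,r] = [q,r] − [p,r] + [p,q]. For instance
  ∂[1,3,6] = [3,6] − [1,6] + [1,3],
  ∂[0,1,5] = [1,5] − [0,5] + [0,1].
The 18×12 boundary matrix has rank 12 and Smith normal form diag(1,1,1,1,1,1,1,1,1,1,1,2).

Computing H_k = (kernel of ∂_k) / (image of ∂_{k+1}):

  H_0: rank C_0 − rank ∂_1 = 7 − 6 = 1, and the invariant factors of ∂_1 are all 1, so H_0 ≅ Z.
  H_1: rank ker ∂_1 − rank ∂_2 = (18 − 6) − 12 = 0, and ∂_2 has invariant factor 2 > 1, so H_1 ≅ Z_2.
  H_2: rank ker ∂_2 − rank ∂_3 = (12 − 12) − 0 = 0, and there is no ∂_3, so H_2 ≅ 0.

Hence the Betti numbers are b_0 = 1, b_1 = 0, b_2 = 0.

b_0 = 1, b_1 = 0, b_2 = 0.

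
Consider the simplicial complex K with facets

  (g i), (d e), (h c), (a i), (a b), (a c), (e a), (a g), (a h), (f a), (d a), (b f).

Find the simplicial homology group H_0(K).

H_0 = Z.

Fix the vertex order a < b < c < d < e < f < g < h < i and write every simplex with vertices in increasing order. Then dim K = 1 and the simplices of K are:

  0-simplices (9): a, b, c, d, e, f, g, h, i
  1-simplices (12): ab, ac, ad, ae, af, ag, ah, ai, bf, ch, de, gi

giving chain groups C_0 ≅ Z^9, C_1 ≅ Z^12.

∂_1: C_1 → C_0 is given by ∂[p,q] = [q] − [p]. For instance
  ∂ch = h − c.
The resulting 9×12 matrix has rank 8, and its Smith normal form has invariant factors (1,1,1,1,1,1,1,1).

Now H_k = ker ∂_k / im ∂_{k+1}, so:

  H_0: rank C_0 − rank ∂_1 = 9 − 8 = 1, and the invariant factors of ∂_1 are all 1, so H_0 ≅ Z.

(K is a triangulation of a wedge of 4 circles.)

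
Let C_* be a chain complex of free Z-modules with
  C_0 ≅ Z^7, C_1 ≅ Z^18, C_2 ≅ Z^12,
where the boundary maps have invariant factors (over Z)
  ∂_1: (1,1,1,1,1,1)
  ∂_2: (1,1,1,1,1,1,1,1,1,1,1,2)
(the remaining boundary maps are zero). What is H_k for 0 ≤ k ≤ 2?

H_0 = Z,  H_1 = Z/2Z,  H_2 = 0.

H_0: b_0 = 7 − 0 − 6 = 1; torsion from ∂_1 factors > 1: none. So H_0 = Z.
H_1: b_1 = 18 − 6 − 12 = 0; torsion from ∂_2 factors > 1: [2]. So H_1 = Z/2Z.
H_2: b_2 = 12 − 12 − 0 = 0; torsion from ∂_3 factors > 1: none. So H_2 = 0.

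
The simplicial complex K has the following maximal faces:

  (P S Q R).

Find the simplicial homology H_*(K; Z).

H_0 = Z,  H_1 = 0,  H_2 = 0,  H_3 = 0.

Fix the vertex order P < Q < R < S and write every simplex with vertices in increasing order. Then dim K = 3 and the simplices of K are:

  0-simplices (4): P, Q, R, S
  1-simplices (6): PQ, PR, PS, QR, QS, RS
  2-simplices (4): PQR, PQS, PRS, QRS
  3-simplices (1): PQRS

giving chain groups C_0 ≅ Z^4, C_1 ≅ Z^6, C_2 ≅ Z^4, C_3 ≅ Z^1.

Boundary ∂_1: C_1 → C_0 sends each edge [p,q] (with p < q) to q − p. For instance
  ∂PS = S − P.
As a 4×6 matrix over Z this has rank 3, with invariant factors (1,1,1).

Boundary ∂_2: C_2 → C_1 acts by ∂[p,q,r] = [q,r] − [p,r] + [p,q]. For instance
  ∂PRS = RS − PS + PR,
  ∂QRS = RS − QS + QR.
As a 6×4 matrix over Z this has rank 3, with invariant factors (1,1,1).

The boundary map ∂_3: C_3 → C_2 sends each 3-simplex σ to the alternating sum Σ_i (−1)^i (σ with its i-th vertex removed). For instance
  ∂PQRS = QRS − PRS + PQS − PQR.
The 4×1 boundary matrix has rank 1 and Smith normal form diag(1).

Now H_k = ker ∂_k / im ∂_{k+1}, so:

  H_0: rank C_0 − rank ∂_1 = 4 − 3 = 1, and the invariant factors of ∂_1 are all 1, so H_0 ≅ Z.
  H_1: rank ker ∂_1 − rank ∂_2 = (6 − 3) − 3 = 0, and the invariant factors of ∂_2 are all 1, so H_1 ≅ 0.
  H_2: rank ker ∂_2 − rank ∂_3 = (4 − 3) − 1 = 0, and the invariant factors of ∂_3 are all 1, so H_2 ≅ 0.
  H_3: rank ker ∂_3 − rank ∂_4 = (1 − 1) − 0 = 0, and there is no ∂_4, so H_3 ≅ 0.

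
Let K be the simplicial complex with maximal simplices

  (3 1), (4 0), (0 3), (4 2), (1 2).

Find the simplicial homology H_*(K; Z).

Take the total order 0 < 1 < 2 < 3 < 4 on the vertex set. Then K (dimension 1) consists of the simplices:

  0-simplices (5): [0], [1], [2], [3], [4]
  1-simplices (5): [0,3], [0,4], [1,2], [1,3], [2,4]

giving chain groups C_0 ≅ Z^5, C_1 ≅ Z^5.

The boundary map ∂_1: C_1 → C_0 sends each edge [p,q] (with p < q) to q − p.
The resulting 5×5 matrix has rank 4, and its Smith normal form has invariant factors (1,1,1,1).

Computing H_k = (kernel of ∂_k) / (image of ∂_{k+1}):

  H_0: rank C_0 − rank ∂_1 = 5 − 4 = 1, and the invariant factors of ∂_1 are all 1, so H_0 = Z.
  H_1: rank ker ∂_1 − rank ∂_2 = (5 − 4) − 0 = 1, and there is no ∂_2, so H_1 = Z.

As a check, the Euler characteristic is 5 − 5 = 0, which agrees with 1 − 1 = 0.
(K is a triangulation of the circle S^1.)

H_0 = Z,  H_1 = Z.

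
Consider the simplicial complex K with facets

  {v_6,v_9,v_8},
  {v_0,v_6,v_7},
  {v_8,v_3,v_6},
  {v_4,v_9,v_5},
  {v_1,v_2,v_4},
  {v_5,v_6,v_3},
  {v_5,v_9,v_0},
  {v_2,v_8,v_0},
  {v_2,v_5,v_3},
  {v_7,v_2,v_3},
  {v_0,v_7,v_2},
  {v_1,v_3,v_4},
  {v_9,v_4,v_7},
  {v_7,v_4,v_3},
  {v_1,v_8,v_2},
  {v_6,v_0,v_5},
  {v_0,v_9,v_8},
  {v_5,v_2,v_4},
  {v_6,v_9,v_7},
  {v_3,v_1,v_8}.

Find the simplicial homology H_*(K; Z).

H_0 ≅ Z,  H_1 ≅ Z ⊕ Z_2,  H_2 = 0.

K has 10 vertices, 30 edges, 20 triangles.
rank ∂_0 = 0, rank ∂_1 = 9 ⇒ b_0 = 10 − 0 − 9 = 1; all invariant factors of ∂_1 are 1 so no torsion. So H_0 = Z.
rank ∂_1 = 9, rank ∂_2 = 20 ⇒ b_1 = 30 − 9 − 20 = 1; ∂_2 has invariant factor(s) [2] giving torsion. So H_1 = Z ⊕ Z_2.
rank ∂_2 = 20, rank ∂_3 = 0 ⇒ b_2 = 20 − 20 − 0 = 0. So H_2 = 0.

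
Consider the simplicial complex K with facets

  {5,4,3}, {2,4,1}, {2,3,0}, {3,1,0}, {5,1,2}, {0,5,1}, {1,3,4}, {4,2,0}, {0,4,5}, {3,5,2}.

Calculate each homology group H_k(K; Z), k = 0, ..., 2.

Fix the vertex order 0 < 1 < 2 < 3 < 4 < 5 and write every simplex with vertices in increasing order. Then dim K = 2 and the simplices of K are:

  0-simplices (6): [0], [1], [2], [3], [4], [5]
  1-simplices (15): [0,1], [0,2], [0,3], [0,4], [0,5], [1,2], [1,3], [1,4], [1,5], [2,3], [2,4], [2,5], [3,4], [3,5], [4,5]
  2-simplices (10): [0,1,3], [0,1,5], [0,2,3], [0,2,4], [0,4,5], [1,2,4], [1,2,5], [1,3,4], [2,3,5], [3,4,5]

Hence C_0 ≅ Z^6, C_1 ≅ Z^15, C_2 ≅ Z^10.

Boundary ∂_1: C_1 → C_0 is given by ∂[p,q] = [q] − [p]. For instance
  ∂[3,4] = [4] − [3].
The 6×15 boundary matrix has rank 5 and Smith normal form diag(1,1,1,1,1).

∂_2: C_2 → C_1 maps a triangle to the signed sum of its edges. For instance
  ∂[1,2,4] = [2,4] − [1,4] + [1,2],
  ∂[0,2,4] = [2,4] − [0,4] + [0,2].
The 15×10 boundary matrix has rank 10 and Smith normal form diag(1,1,1,1,1,1,1,1,1,2).

From H_k ≅ ker(∂_k) / im(∂_{k+1}) we obtain:

  H_0: rank C_0 − rank ∂_1 = 6 − 5 = 1, and the invariant factors of ∂_1 are all 1, so H_0 ≅ Z.
  H_1: rank ker ∂_1 − rank ∂_2 = (15 − 5) − 10 = 0, and ∂_2 has invariant factor 2 > 1, so H_1 ≅ Z/2.
  H_2: rank ker ∂_2 − rank ∂_3 = (10 − 10) − 0 = 0, and there is no ∂_3, so H_2 ≅ 0.

(K is a triangulation of the real projective plane RP^2.)

H_0 = Z,  H_1 = Z/2,  H_2 = 0.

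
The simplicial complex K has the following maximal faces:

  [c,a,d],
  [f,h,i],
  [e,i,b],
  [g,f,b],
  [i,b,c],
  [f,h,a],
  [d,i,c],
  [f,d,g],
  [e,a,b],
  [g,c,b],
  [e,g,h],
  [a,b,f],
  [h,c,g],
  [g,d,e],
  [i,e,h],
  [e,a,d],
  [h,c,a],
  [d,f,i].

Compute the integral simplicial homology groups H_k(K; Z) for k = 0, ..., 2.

H_0 = Z,  H_1 = Z^2,  H_2 = Z.

We work with the vertex ordering a < b < c < d < e < f < g < h < i. The simplices of K, each written with vertices in increasing order, are:

  0-simplices (9): a, b, c, d, e, f, g, h, i
  1-simplices (27): ab, ac, ad, ae, af, ah, bc, be, bf, bg, bi, cd, cg, ch, ci, de, df, dg, di, eg, eh, ei, fg, fh, fi, gh, hi
  2-simplices (18): abe, abf, acd, ach, ade, afh, bcg, bci, bei, bfg, cdi, cgh, deg, dfg, dfi, egh, ehi, fhi

giving chain groups C_0 ≅ Z^9, C_1 ≅ Z^27, C_2 ≅ Z^18.

∂_1: C_1 → C_0 is given by ∂[p,q] = [q] − [p]. For instance
  ∂di = i − d.
This gives a 9×27 integer matrix of rank 8; reducing to Smith normal form yields diagonal entries (1,1,1,1,1,1,1,1).

Boundary ∂_2: C_2 → C_1 maps a triangle to the signed sum of its edges. For instance
  ∂dfg = fg − dg + df,
  ∂ach = ch − ah + ac.
As a 27×18 matrix over Z this has rank 17, with invariant factors (1,1,1,1,1,1,1,1,1,1,1,1,1,1,1,1,1).

From H_k ≅ ker(∂_k) / im(∂_{k+1}) we obtain:

  H_0: rank C_0 − rank ∂_1 = 9 − 8 = 1, and the invariant factors of ∂_1 are all 1, so H_0 = Z.
  H_1: rank ker ∂_1 − rank ∂_2 = (27 − 8) − 17 = 2, and the invariant factors of ∂_2 are all 1, so H_1 = Z^2.
  H_2: rank ker ∂_2 − rank ∂_3 = (18 − 17) − 0 = 1, and there is no ∂_3, so H_2 = Z.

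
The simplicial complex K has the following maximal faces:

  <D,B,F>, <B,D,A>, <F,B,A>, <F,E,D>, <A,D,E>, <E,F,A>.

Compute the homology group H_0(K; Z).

H_0 = Z.

K has 5 vertices, 9 edges, 6 triangles.
rank ∂_0 = 0, rank ∂_1 = 4 ⇒ b_0 = 5 − 0 − 4 = 1; all invariant factors of ∂_1 are 1 so no torsion. So H_0 ≅ Z.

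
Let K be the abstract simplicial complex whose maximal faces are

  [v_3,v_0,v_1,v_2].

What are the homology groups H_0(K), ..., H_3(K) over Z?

Fix the vertex order v_0 < v_1 < v_2 < v_3 and write every simplex with vertices in increasing order. Then dim K = 3 and the simplices of K are:

  0-simplices (4): [v_0], [v_1], [v_2], [v_3]
  1-simplices (6): [v_0,v_1], [v_0,v_2], [v_0,v_3], [v_1,v_2], [v_1,v_3], [v_2,v_3]
  2-simplices (4): [v_0,v_1,v_2], [v_0,v_1,v_3], [v_0,v_2,v_3], [v_1,v_2,v_3]
  3-simplices (1): [v_0,v_1,v_2,v_3]

so the chain groups are C_0 ≅ Z^4, C_1 ≅ Z^6, C_2 ≅ Z^4, C_3 ≅ Z^1.

Boundary ∂_1: C_1 → C_0 sends each edge [p,q] (with p < q) to q − p. For instance
  ∂[v_0,v_1] = [v_1] − [v_0].
The 4×6 boundary matrix has rank 3 and Smith normal form diag(1,1,1).

The boundary map ∂_2: C_2 → C_1 acts by ∂[p,q,r] = [q,r] − [p,r] + [p,q]. For instance
  ∂[v_1,v_2,v_3] = [v_2,v_3] − [v_1,v_3] + [v_1,v_2],
  ∂[v_0,v_1,v_2] = [v_1,v_2] − [v_0,v_2] + [v_0,v_1].
The 6×4 boundary matrix has rank 3 and Smith normal form diag(1,1,1).

The boundary map ∂_3: C_3 → C_2 sends each 3-simplex σ to the alternating sum Σ_i (−1)^i (σ with its i-th vertex removed). For instance
  ∂[v_0,v_1,v_2,v_3] = [v_1,v_2,v_3] − [v_0,v_2,v_3] + [v_0,v_1,v_3] − [v_0,v_1,v_2].
The 4×1 boundary matrix has rank 1 and Smith normal form diag(1).

Computing H_k = (kernel of ∂_k) / (image of ∂_{k+1}):

  H_0: rank C_0 − rank ∂_1 = 4 − 3 = 1, and the invariant factors of ∂_1 are all 1, so H_0 = Z.
  H_1: rank ker ∂_1 − rank ∂_2 = (6 − 3) − 3 = 0, and the invariant factors of ∂_2 are all 1, so H_1 = 0.
  H_2: rank ker ∂_2 − rank ∂_3 = (4 − 3) − 1 = 0, and the invariant factors of ∂_3 are all 1, so H_2 = 0.
  H_3: rank ker ∂_3 − rank ∂_4 = (1 − 1) − 0 = 0, and there is no ∂_4, so H_3 = 0.

H_0 ≅ Z,  H_1 = 0,  H_2 = 0,  H_3 = 0.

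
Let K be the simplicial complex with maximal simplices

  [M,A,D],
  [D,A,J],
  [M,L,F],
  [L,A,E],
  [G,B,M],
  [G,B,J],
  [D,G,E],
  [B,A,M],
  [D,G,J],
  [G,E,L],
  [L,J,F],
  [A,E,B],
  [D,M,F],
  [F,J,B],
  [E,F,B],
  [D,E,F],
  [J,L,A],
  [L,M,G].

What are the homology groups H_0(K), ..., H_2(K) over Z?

H_0 ≅ Z,  H_1 ≅ Z^2,  H_2 ≅ Z.

We work with the vertex ordering A < B < D < E < F < G < J < L < M. The simplices of K, each written with vertices in increasing order, are:

  0-simplices (9): A, B, D, E, F, G, J, L, M
  1-simplices (27): AB, AD, AE, AJ, AL, AM, BE, BF, BG, BJ, BM, DE, DF, DG, DJ, DM, EF, EG, EL, FJ, FL, FM, GJ, GL, GM, JL, LM
  2-simplices (18): ABE, ABM, ADJ, ADM, AEL, AJL, BEF, BFJ, BGJ, BGM, DEF, DEG, DFM, DGJ, EGL, FJL, FLM, GLM

Hence C_0 ≅ Z^9, C_1 ≅ Z^27, C_2 ≅ Z^18.

∂_1: C_1 → C_0 is given by ∂[p,q] = [q] − [p]. For instance
  ∂AJ = J − A.
The 9×27 boundary matrix has rank 8 and Smith normal form diag(1,1,1,1,1,1,1,1).

Boundary ∂_2: C_2 → C_1 acts by ∂[p,q,r] = [q,r] − [p,r] + [p,q]. For instance
  ∂EGL = GL − EL + EG,
  ∂ABM = BM − AM + AB.
The resulting 27×18 matrix has rank 17, and its Smith normal form has invariant factors (1,1,1,1,1,1,1,1,1,1,1,1,1,1,1,1,1).

Reading off H_k = ker ∂_k / im ∂_{k+1}:

  H_0: rank C_0 − rank ∂_1 = 9 − 8 = 1, and the invariant factors of ∂_1 are all 1, so H_0 = Z.
  H_1: rank ker ∂_1 − rank ∂_2 = (27 − 8) − 17 = 2, and the invariant factors of ∂_2 are all 1, so H_1 = Z^2.
  H_2: rank ker ∂_2 − rank ∂_3 = (18 − 17) − 0 = 1, and there is no ∂_3, so H_2 = Z.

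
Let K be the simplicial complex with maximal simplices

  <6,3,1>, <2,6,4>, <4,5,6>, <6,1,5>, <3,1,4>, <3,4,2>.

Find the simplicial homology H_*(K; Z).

Order the vertices as 1 < 2 < 3 < 4 < 5 < 6. Listing each simplex with vertices in this order, K has dimension 2 with simplices:

  0-simplices (6): [1], [2], [3], [4], [5], [6]
  1-simplices (12): [1,3], [1,4], [1,5], [1,6], [2,3], [2,4], [2,6], [3,4], [3,6], [4,5], [4,6], [5,6]
  2-simplices (6): [1,3,4], [1,3,6], [1,5,6], [2,3,4], [2,4,6], [4,5,6]

giving chain groups C_0 ≅ Z^6, C_1 ≅ Z^12, C_2 ≅ Z^6.

Boundary ∂_1: C_1 → C_0 sends each edge [p,q] (with p < q) to q − p.
This gives a 6×12 integer matrix of rank 5; reducing to Smith normal form yields diagonal entries (1,1,1,1,1).

∂_2: C_2 → C_1 maps a triangle to the signed sum of its edges. For instance
  ∂[1,3,6] = [3,6] − [1,6] + [1,3],
  ∂[1,3,4] = [3,4] − [1,4] + [1,3].
The 12×6 boundary matrix has rank 6 and Smith normal form diag(1,1,1,1,1,1).

From H_k ≅ ker(∂_k) / im(∂_{k+1}) we obtain:

  H_0: rank C_0 − rank ∂_1 = 6 − 5 = 1, and the invariant factors of ∂_1 are all 1, so H_0 ≅ Z.
  H_1: rank ker ∂_1 − rank ∂_2 = (12 − 5) − 6 = 1, and the invariant factors of ∂_2 are all 1, so H_1 ≅ Z.
  H_2: rank ker ∂_2 − rank ∂_3 = (6 − 6) − 0 = 0, and there is no ∂_3, so H_2 ≅ 0.

H_0 ≅ Z,  H_1 ≅ Z,  H_2 = 0.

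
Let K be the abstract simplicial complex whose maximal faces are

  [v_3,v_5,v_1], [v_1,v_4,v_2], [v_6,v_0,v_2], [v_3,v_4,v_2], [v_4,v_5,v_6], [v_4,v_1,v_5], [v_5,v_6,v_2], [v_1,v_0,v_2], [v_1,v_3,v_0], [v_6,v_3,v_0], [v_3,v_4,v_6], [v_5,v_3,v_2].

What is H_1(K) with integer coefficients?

H_1 = Z_2.

We work with the vertex ordering v_0 < v_1 < v_2 < v_3 < v_4 < v_5 < v_6. The simplices of K, each written with vertices in increasing order, are:

  0-simplices (7): [v_0], [v_1], [v_2], [v_3], [v_4], [v_5], [v_6]
  1-simplices (18): (18 of them)
  2-simplices (12): (12 of them)

so the chain groups are C_0 ≅ Z^7, C_1 ≅ Z^18, C_2 ≅ Z^12.

Boundary ∂_1: C_1 → C_0 sends each edge [p,q] (with p < q) to q − p. For instance
  ∂[v_1,v_3] = [v_3] − [v_1].
The 7×18 boundary matrix has rank 6 and Smith normal form diag(1,1,1,1,1,1).

Boundary ∂_2: C_2 → C_1 maps a triangle to the signed sum of its edges. For instance
  ∂[v_4,v_5,v_6] = [v_5,v_6] − [v_4,v_6] + [v_4,v_5],
  ∂[v_0,v_1,v_3] = [v_1,v_3] − [v_0,v_3] + [v_0,v_1].
As a 18×12 matrix over Z this has rank 12, with invariant factors (1,1,1,1,1,1,1,1,1,1,1,2).

Reading off H_k = ker ∂_k / im ∂_{k+1}:

  H_1: rank ker ∂_1 − rank ∂_2 = (18 − 6) − 12 = 0, and ∂_2 has invariant factor 2 > 1, so H_1 = Z_2.

(K is a triangulation of the real projective plane RP^2.)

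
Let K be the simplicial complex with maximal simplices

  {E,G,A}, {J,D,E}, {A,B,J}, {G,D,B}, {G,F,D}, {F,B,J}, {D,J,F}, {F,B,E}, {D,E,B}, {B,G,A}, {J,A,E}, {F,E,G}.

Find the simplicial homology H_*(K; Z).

H_0 ≅ Z,  H_1 ≅ Z/2,  H_2 = 0.

Take the total order A < B < D < E < F < G < J on the vertex set. Then K (dimension 2) consists of the simplices:

  0-simplices (7): A, B, D, E, F, G, J
  1-simplices (18): AB, AE, AG, AJ, BD, BE, BF, BG, BJ, DE, DF, DG, DJ, EF, EG, EJ, FG, FJ
  2-simplices (12): ABG, ABJ, AEG, AEJ, BDE, BDG, BEF, BFJ, DEJ, DFG, DFJ, EFG

giving chain groups C_0 ≅ Z^7, C_1 ≅ Z^18, C_2 ≅ Z^12.

∂_1: C_1 → C_0 sends each edge [p,q] (with p < q) to q − p. For instance
  ∂AE = E − A.
The resulting 7×18 matrix has rank 6, and its Smith normal form has invariant factors (1,1,1,1,1,1).

Boundary ∂_2: C_2 → C_1 acts by ∂[p,q,r] = [q,r] − [p,r] + [p,q]. For instance
  ∂DFG = FG − DG + DF,
  ∂BFJ = FJ − BJ + BF.
As a 18×12 matrix over Z this has rank 12, with invariant factors (1,1,1,1,1,1,1,1,1,1,1,2).

Now H_k = ker ∂_k / im ∂_{k+1}, so:

  H_0: rank C_0 − rank ∂_1 = 7 − 6 = 1, and the invariant factors of ∂_1 are all 1, so H_0 = Z.
  H_1: rank ker ∂_1 − rank ∂_2 = (18 − 6) − 12 = 0, and ∂_2 has invariant factor 2 > 1, so H_1 = Z/2.
  H_2: rank ker ∂_2 − rank ∂_3 = (12 − 12) − 0 = 0, and there is no ∂_3, so H_2 = 0.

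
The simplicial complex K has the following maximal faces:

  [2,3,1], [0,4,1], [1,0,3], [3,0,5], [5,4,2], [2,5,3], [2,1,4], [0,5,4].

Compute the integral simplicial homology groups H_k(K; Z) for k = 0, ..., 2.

H_0 = Z,  H_1 = 0,  H_2 = Z.

We work with the vertex ordering 0 < 1 < 2 < 3 < 4 < 5. The simplices of K, each written with vertices in increasing order, are:

  0-simplices (6): [0], [1], [2], [3], [4], [5]
  1-simplices (12): [0,1], [0,3], [0,4], [0,5], [1,2], [1,3], [1,4], [2,3], [2,4], [2,5], [3,5], [4,5]
  2-simplices (8): [0,1,3], [0,1,4], [0,3,5], [0,4,5], [1,2,3], [1,2,4], [2,3,5], [2,4,5]

Hence C_0 ≅ Z^6, C_1 ≅ Z^12, C_2 ≅ Z^8.

∂_1: C_1 → C_0 maps an edge to its endpoints' difference, ∂[p,q] = q − p. For instance
  ∂[2,3] = [3] − [2].
This gives a 6×12 integer matrix of rank 5; reducing to Smith normal form yields diagonal entries (1,1,1,1,1).

Boundary ∂_2: C_2 → C_1 maps a triangle to the signed sum of its edges. For instance
  ∂[0,1,3] = [1,3] − [0,3] + [0,1],
  ∂[0,3,5] = [3,5] − [0,5] + [0,3].
The resulting 12×8 matrix has rank 7, and its Smith normal form has invariant factors (1,1,1,1,1,1,1).

Computing H_k = (kernel of ∂_k) / (image of ∂_{k+1}):

  H_0: rank C_0 − rank ∂_1 = 6 − 5 = 1, and the invariant factors of ∂_1 are all 1, so H_0 ≅ Z.
  H_1: rank ker ∂_1 − rank ∂_2 = (12 − 5) − 7 = 0, and the invariant factors of ∂_2 are all 1, so H_1 ≅ 0.
  H_2: rank ker ∂_2 − rank ∂_3 = (8 − 7) − 0 = 1, and there is no ∂_3, so H_2 ≅ Z.

As a check, the Euler characteristic is 6 − 12 + 8 = 2, which agrees with 1 − 0 + 1 = 2.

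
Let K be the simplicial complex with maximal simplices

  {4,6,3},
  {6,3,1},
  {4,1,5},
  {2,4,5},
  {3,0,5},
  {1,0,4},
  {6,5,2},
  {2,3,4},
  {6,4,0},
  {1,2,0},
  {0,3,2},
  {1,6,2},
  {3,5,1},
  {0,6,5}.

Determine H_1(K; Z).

Fix the vertex order 0 < 1 < 2 < 3 < 4 < 5 < 6 and write every simplex with vertices in increasing order. Then dim K = 2 and the simplices of K are:

  0-simplices (7): [0], [1], [2], [3], [4], [5], [6]
  1-simplices (21): [0,1], [0,2], [0,3], [0,4], [0,5], [0,6], [1,2], [1,3], [1,4], [1,5], [1,6], [2,3], [2,4], [2,5], [2,6], [3,4], [3,5], [3,6], [4,5], [4,6], [5,6]
  2-simplices (14): [0,1,2], [0,1,4], [0,2,3], [0,3,5], [0,4,6], [0,5,6], [1,2,6], [1,3,5], [1,3,6], [1,4,5], [2,3,4], [2,4,5], [2,5,6], [3,4,6]

Hence C_0 ≅ Z^7, C_1 ≅ Z^21, C_2 ≅ Z^14.

Boundary ∂_1: C_1 → C_0 sends each edge [p,q] (with p < q) to q − p.
The 7×21 boundary matrix has rank 6 and Smith normal form diag(1,1,1,1,1,1).

Boundary ∂_2: C_2 → C_1 sends each 2-simplex [p,q,r] to [q,r] − [p,r] + [p,q]. For instance
  ∂[1,2,6] = [2,6] − [1,6] + [1,2],
  ∂[0,5,6] = [5,6] − [0,6] + [0,5].
As a 21×14 matrix over Z this has rank 13, with invariant factors (1,1,1,1,1,1,1,1,1,1,1,1,1).

Reading off H_k = ker ∂_k / im ∂_{k+1}:

  H_1: rank ker ∂_1 − rank ∂_2 = (21 − 6) − 13 = 2, and the invariant factors of ∂_2 are all 1, so H_1 = Z^2.

(K is a triangulation of the torus T^2.)

H_1 = Z^2.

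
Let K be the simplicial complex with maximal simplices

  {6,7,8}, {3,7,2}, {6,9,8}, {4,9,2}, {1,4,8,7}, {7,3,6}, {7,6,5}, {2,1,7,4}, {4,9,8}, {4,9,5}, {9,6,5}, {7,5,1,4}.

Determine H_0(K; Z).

H_0 = Z.

Fix the vertex order 1 < 2 < 3 < 4 < 5 < 6 < 7 < 8 < 9 and write every simplex with vertices in increasing order. Then dim K = 3 and the simplices of K are:

  0-simplices (9): [1], [2], [3], [4], [5], [6], [7], [8], [9]
  1-simplices (23): [1,2], [1,4], [1,5], [1,7], [1,8], [2,3], [2,4], [2,7], [2,9], [3,6], [3,7], [4,5], [4,7], [4,8], [4,9], [5,6], [5,7], [5,9], [6,7], [6,8], [6,9], [7,8], [8,9]
  2-simplices (19): (19 of them)
  3-simplices (3): [1,2,4,7], [1,4,5,7], [1,4,7,8]

giving chain groups C_0 ≅ Z^9, C_1 ≅ Z^23, C_2 ≅ Z^19, C_3 ≅ Z^3.

∂_1: C_1 → C_0 maps an edge to its endpoints' difference, ∂[p,q] = q − p. For instance
  ∂[3,7] = [7] − [3].
This gives a 9×23 integer matrix of rank 8; reducing to Smith normal form yields diagonal entries (1,1,1,1,1,1,1,1).

Boundary ∂_2: C_2 → C_1 maps a triangle to the signed sum of its edges. For instance
  ∂[3,6,7] = [6,7] − [3,7] + [3,6],
  ∂[1,5,7] = [5,7] − [1,7] + [1,5].
The resulting 23×19 matrix has rank 15, and its Smith normal form has invariant factors (1,1,1,1,1,1,1,1,1,1,1,1,1,1,1).

The boundary map ∂_3: C_3 → C_2 sends each 3-simplex σ to the alternating sum Σ_i (−1)^i (σ with its i-th vertex removed). For instance
  ∂[1,4,5,7] = [4,5,7] − [1,5,7] + [1,4,7] − [1,4,5],
  ∂[1,2,4,7] = [2,4,7] − [1,4,7] + [1,2,7] − [1,2,4].
The 19×3 boundary matrix has rank 3 and Smith normal form diag(1,1,1).

Now H_k = ker ∂_k / im ∂_{k+1}, so:

  H_0: rank C_0 − rank ∂_1 = 9 − 8 = 1, and the invariant factors of ∂_1 are all 1, so H_0 ≅ Z.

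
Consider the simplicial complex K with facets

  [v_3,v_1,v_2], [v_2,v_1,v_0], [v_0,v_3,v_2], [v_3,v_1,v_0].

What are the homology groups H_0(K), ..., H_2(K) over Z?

H_0 = Z,  H_1 = 0,  H_2 = Z.

Fix the vertex order v_0 < v_1 < v_2 < v_3 and write every simplex with vertices in increasing order. Then dim K = 2 and the simplices of K are:

  0-simplices (4): [v_0], [v_1], [v_2], [v_3]
  1-simplices (6): [v_0,v_1], [v_0,v_2], [v_0,v_3], [v_1,v_2], [v_1,v_3], [v_2,v_3]
  2-simplices (4): [v_0,v_1,v_2], [v_0,v_1,v_3], [v_0,v_2,v_3], [v_1,v_2,v_3]

so the chain groups are C_0 ≅ Z^4, C_1 ≅ Z^6, C_2 ≅ Z^4.

The boundary map ∂_1: C_1 → C_0 maps an edge to its endpoints' difference, ∂[p,q] = q − p.
As a 4×6 matrix over Z this has rank 3, with invariant factors (1,1,1).

The boundary map ∂_2: C_2 → C_1 sends each 2-simplex [p,q,r] to [q,r] − [p,r] + [p,q]. For instance
  ∂[v_1,v_2,v_3] = [v_2,v_3] − [v_1,v_3] + [v_1,v_2],
  ∂[v_0,v_2,v_3] = [v_2,v_3] − [v_0,v_3] + [v_0,v_2].
The 6×4 boundary matrix has rank 3 and Smith normal form diag(1,1,1).

Now H_k = ker ∂_k / im ∂_{k+1}, so:

  H_0: rank C_0 − rank ∂_1 = 4 − 3 = 1, and the invariant factors of ∂_1 are all 1, so H_0 = Z.
  H_1: rank ker ∂_1 − rank ∂_2 = (6 − 3) − 3 = 0, and the invariant factors of ∂_2 are all 1, so H_1 = 0.
  H_2: rank ker ∂_2 − rank ∂_3 = (4 − 3) − 0 = 1, and there is no ∂_3, so H_2 = Z.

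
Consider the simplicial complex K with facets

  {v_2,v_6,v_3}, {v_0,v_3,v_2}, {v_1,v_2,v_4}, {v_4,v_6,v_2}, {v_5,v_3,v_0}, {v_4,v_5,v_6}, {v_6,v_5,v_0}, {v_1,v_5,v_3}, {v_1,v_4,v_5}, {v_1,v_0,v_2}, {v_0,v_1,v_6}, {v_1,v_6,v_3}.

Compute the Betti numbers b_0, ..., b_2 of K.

b_0 = 1, b_1 = 0, b_2 = 0.

K has 7 vertices, 18 edges, 12 triangles.
rank ∂_0 = 0, rank ∂_1 = 6 ⇒ b_0 = 7 − 0 − 6 = 1; all invariant factors of ∂_1 are 1 so no torsion. So H_0 = Z.
rank ∂_1 = 6, rank ∂_2 = 12 ⇒ b_1 = 18 − 6 − 12 = 0; ∂_2 has invariant factor(s) [2] giving torsion. So H_1 = Z_2.
rank ∂_2 = 12, rank ∂_3 = 0 ⇒ b_2 = 12 − 12 − 0 = 0. So H_2 = 0.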